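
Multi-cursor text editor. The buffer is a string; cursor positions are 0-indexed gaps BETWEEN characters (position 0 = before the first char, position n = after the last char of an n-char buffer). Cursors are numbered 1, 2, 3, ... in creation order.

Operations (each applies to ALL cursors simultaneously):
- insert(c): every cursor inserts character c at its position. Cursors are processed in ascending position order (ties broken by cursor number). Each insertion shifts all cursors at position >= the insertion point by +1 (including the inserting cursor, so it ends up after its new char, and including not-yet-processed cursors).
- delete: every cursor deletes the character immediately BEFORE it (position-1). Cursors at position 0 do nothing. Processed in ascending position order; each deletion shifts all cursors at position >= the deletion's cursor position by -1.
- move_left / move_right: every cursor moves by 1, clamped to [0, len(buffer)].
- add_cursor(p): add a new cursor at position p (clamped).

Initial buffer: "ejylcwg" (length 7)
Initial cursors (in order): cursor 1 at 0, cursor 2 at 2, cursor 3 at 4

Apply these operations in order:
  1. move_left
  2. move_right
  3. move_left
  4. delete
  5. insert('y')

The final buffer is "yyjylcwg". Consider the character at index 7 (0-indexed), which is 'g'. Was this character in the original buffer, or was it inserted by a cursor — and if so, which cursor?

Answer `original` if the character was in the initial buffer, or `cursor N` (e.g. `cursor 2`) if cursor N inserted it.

After op 1 (move_left): buffer="ejylcwg" (len 7), cursors c1@0 c2@1 c3@3, authorship .......
After op 2 (move_right): buffer="ejylcwg" (len 7), cursors c1@1 c2@2 c3@4, authorship .......
After op 3 (move_left): buffer="ejylcwg" (len 7), cursors c1@0 c2@1 c3@3, authorship .......
After op 4 (delete): buffer="jlcwg" (len 5), cursors c1@0 c2@0 c3@1, authorship .....
After op 5 (insert('y')): buffer="yyjylcwg" (len 8), cursors c1@2 c2@2 c3@4, authorship 12.3....
Authorship (.=original, N=cursor N): 1 2 . 3 . . . .
Index 7: author = original

Answer: original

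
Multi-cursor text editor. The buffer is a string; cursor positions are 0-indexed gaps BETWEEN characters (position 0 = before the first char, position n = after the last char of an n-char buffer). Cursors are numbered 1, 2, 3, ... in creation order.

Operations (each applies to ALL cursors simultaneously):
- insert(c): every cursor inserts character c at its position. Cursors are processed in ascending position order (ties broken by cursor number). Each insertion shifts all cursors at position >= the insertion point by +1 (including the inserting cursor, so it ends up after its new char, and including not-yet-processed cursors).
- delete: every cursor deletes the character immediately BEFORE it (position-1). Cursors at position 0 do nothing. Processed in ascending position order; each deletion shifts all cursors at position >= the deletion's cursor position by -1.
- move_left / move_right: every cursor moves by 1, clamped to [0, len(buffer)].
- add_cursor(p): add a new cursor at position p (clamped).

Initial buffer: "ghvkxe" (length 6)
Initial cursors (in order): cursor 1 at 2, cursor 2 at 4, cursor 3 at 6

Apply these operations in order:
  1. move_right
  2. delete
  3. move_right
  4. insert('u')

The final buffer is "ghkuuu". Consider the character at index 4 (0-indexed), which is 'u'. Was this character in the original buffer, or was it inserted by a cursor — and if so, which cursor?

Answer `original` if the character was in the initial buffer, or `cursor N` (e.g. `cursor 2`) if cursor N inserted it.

After op 1 (move_right): buffer="ghvkxe" (len 6), cursors c1@3 c2@5 c3@6, authorship ......
After op 2 (delete): buffer="ghk" (len 3), cursors c1@2 c2@3 c3@3, authorship ...
After op 3 (move_right): buffer="ghk" (len 3), cursors c1@3 c2@3 c3@3, authorship ...
After op 4 (insert('u')): buffer="ghkuuu" (len 6), cursors c1@6 c2@6 c3@6, authorship ...123
Authorship (.=original, N=cursor N): . . . 1 2 3
Index 4: author = 2

Answer: cursor 2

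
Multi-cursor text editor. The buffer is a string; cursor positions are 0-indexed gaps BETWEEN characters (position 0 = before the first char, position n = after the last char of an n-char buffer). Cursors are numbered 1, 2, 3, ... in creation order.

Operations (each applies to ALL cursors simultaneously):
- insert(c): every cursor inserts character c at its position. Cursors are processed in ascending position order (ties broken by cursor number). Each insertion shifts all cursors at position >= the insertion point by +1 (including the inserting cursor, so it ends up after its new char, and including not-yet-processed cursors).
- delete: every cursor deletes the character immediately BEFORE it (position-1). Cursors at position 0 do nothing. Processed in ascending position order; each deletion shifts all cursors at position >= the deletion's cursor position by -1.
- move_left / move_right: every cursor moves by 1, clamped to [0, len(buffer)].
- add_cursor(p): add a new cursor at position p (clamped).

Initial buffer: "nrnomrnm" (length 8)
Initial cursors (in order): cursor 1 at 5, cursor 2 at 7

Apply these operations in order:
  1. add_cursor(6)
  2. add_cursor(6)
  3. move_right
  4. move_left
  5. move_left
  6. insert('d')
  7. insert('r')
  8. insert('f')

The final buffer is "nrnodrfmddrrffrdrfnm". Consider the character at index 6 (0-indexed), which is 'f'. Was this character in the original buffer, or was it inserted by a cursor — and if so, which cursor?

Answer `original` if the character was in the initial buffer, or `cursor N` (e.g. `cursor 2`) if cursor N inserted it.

After op 1 (add_cursor(6)): buffer="nrnomrnm" (len 8), cursors c1@5 c3@6 c2@7, authorship ........
After op 2 (add_cursor(6)): buffer="nrnomrnm" (len 8), cursors c1@5 c3@6 c4@6 c2@7, authorship ........
After op 3 (move_right): buffer="nrnomrnm" (len 8), cursors c1@6 c3@7 c4@7 c2@8, authorship ........
After op 4 (move_left): buffer="nrnomrnm" (len 8), cursors c1@5 c3@6 c4@6 c2@7, authorship ........
After op 5 (move_left): buffer="nrnomrnm" (len 8), cursors c1@4 c3@5 c4@5 c2@6, authorship ........
After op 6 (insert('d')): buffer="nrnodmddrdnm" (len 12), cursors c1@5 c3@8 c4@8 c2@10, authorship ....1.34.2..
After op 7 (insert('r')): buffer="nrnodrmddrrrdrnm" (len 16), cursors c1@6 c3@11 c4@11 c2@14, authorship ....11.3434.22..
After op 8 (insert('f')): buffer="nrnodrfmddrrffrdrfnm" (len 20), cursors c1@7 c3@14 c4@14 c2@18, authorship ....111.343434.222..
Authorship (.=original, N=cursor N): . . . . 1 1 1 . 3 4 3 4 3 4 . 2 2 2 . .
Index 6: author = 1

Answer: cursor 1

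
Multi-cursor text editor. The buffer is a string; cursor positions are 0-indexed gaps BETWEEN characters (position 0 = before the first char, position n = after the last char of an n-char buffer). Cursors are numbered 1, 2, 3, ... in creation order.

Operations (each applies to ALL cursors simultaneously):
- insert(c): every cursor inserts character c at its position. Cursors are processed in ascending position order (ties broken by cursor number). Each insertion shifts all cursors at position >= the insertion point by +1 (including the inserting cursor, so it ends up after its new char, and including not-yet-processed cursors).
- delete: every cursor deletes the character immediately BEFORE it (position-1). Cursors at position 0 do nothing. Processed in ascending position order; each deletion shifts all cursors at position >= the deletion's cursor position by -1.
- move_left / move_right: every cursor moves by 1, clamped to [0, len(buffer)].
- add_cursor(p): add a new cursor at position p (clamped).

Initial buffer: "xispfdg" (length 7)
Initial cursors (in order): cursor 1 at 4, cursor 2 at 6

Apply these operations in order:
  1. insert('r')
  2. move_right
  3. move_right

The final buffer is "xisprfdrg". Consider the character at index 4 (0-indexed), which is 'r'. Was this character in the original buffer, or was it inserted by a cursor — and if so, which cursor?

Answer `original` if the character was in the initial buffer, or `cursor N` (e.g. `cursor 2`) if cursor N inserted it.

After op 1 (insert('r')): buffer="xisprfdrg" (len 9), cursors c1@5 c2@8, authorship ....1..2.
After op 2 (move_right): buffer="xisprfdrg" (len 9), cursors c1@6 c2@9, authorship ....1..2.
After op 3 (move_right): buffer="xisprfdrg" (len 9), cursors c1@7 c2@9, authorship ....1..2.
Authorship (.=original, N=cursor N): . . . . 1 . . 2 .
Index 4: author = 1

Answer: cursor 1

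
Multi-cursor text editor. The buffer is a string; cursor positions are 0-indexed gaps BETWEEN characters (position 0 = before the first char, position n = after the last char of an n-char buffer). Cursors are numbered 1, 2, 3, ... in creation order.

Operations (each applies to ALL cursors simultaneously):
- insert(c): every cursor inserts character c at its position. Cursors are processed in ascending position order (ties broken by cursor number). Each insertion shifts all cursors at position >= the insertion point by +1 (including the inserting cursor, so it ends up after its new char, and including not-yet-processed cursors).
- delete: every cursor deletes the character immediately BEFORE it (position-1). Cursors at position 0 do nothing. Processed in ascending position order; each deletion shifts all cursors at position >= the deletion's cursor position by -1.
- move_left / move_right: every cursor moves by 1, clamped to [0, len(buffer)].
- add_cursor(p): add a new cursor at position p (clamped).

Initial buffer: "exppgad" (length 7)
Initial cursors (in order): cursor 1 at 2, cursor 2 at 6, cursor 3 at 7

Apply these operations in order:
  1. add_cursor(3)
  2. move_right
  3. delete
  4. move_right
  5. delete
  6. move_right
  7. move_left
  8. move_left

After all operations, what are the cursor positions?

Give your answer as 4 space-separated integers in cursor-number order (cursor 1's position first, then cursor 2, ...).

After op 1 (add_cursor(3)): buffer="exppgad" (len 7), cursors c1@2 c4@3 c2@6 c3@7, authorship .......
After op 2 (move_right): buffer="exppgad" (len 7), cursors c1@3 c4@4 c2@7 c3@7, authorship .......
After op 3 (delete): buffer="exg" (len 3), cursors c1@2 c4@2 c2@3 c3@3, authorship ...
After op 4 (move_right): buffer="exg" (len 3), cursors c1@3 c2@3 c3@3 c4@3, authorship ...
After op 5 (delete): buffer="" (len 0), cursors c1@0 c2@0 c3@0 c4@0, authorship 
After op 6 (move_right): buffer="" (len 0), cursors c1@0 c2@0 c3@0 c4@0, authorship 
After op 7 (move_left): buffer="" (len 0), cursors c1@0 c2@0 c3@0 c4@0, authorship 
After op 8 (move_left): buffer="" (len 0), cursors c1@0 c2@0 c3@0 c4@0, authorship 

Answer: 0 0 0 0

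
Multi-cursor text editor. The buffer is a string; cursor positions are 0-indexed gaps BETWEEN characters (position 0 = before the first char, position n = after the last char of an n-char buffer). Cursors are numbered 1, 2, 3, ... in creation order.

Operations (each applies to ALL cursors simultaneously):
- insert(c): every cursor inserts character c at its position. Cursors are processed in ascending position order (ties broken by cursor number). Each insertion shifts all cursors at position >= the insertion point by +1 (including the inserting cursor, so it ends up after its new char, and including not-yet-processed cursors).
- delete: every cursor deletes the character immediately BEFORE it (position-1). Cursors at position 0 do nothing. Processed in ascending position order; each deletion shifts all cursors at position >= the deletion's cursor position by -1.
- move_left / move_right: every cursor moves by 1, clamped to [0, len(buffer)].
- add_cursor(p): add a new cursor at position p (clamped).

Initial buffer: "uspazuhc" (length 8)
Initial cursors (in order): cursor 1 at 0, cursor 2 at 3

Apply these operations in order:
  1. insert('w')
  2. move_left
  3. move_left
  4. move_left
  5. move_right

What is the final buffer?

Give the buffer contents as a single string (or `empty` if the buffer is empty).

After op 1 (insert('w')): buffer="wuspwazuhc" (len 10), cursors c1@1 c2@5, authorship 1...2.....
After op 2 (move_left): buffer="wuspwazuhc" (len 10), cursors c1@0 c2@4, authorship 1...2.....
After op 3 (move_left): buffer="wuspwazuhc" (len 10), cursors c1@0 c2@3, authorship 1...2.....
After op 4 (move_left): buffer="wuspwazuhc" (len 10), cursors c1@0 c2@2, authorship 1...2.....
After op 5 (move_right): buffer="wuspwazuhc" (len 10), cursors c1@1 c2@3, authorship 1...2.....

Answer: wuspwazuhc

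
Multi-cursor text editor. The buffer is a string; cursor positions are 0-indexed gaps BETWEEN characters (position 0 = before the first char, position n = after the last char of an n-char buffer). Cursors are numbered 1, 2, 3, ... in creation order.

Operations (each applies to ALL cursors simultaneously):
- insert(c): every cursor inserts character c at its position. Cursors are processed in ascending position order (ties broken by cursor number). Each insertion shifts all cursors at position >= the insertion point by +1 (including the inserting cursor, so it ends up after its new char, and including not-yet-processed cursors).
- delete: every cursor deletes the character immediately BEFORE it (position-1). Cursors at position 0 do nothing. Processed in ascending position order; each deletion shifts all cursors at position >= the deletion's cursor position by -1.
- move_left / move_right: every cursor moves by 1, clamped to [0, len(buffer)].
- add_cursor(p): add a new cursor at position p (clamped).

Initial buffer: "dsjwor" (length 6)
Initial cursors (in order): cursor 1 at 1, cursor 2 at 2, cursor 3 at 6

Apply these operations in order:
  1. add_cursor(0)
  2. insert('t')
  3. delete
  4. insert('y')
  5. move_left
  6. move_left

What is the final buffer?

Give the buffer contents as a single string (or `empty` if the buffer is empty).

Answer: ydysyjwory

Derivation:
After op 1 (add_cursor(0)): buffer="dsjwor" (len 6), cursors c4@0 c1@1 c2@2 c3@6, authorship ......
After op 2 (insert('t')): buffer="tdtstjwort" (len 10), cursors c4@1 c1@3 c2@5 c3@10, authorship 4.1.2....3
After op 3 (delete): buffer="dsjwor" (len 6), cursors c4@0 c1@1 c2@2 c3@6, authorship ......
After op 4 (insert('y')): buffer="ydysyjwory" (len 10), cursors c4@1 c1@3 c2@5 c3@10, authorship 4.1.2....3
After op 5 (move_left): buffer="ydysyjwory" (len 10), cursors c4@0 c1@2 c2@4 c3@9, authorship 4.1.2....3
After op 6 (move_left): buffer="ydysyjwory" (len 10), cursors c4@0 c1@1 c2@3 c3@8, authorship 4.1.2....3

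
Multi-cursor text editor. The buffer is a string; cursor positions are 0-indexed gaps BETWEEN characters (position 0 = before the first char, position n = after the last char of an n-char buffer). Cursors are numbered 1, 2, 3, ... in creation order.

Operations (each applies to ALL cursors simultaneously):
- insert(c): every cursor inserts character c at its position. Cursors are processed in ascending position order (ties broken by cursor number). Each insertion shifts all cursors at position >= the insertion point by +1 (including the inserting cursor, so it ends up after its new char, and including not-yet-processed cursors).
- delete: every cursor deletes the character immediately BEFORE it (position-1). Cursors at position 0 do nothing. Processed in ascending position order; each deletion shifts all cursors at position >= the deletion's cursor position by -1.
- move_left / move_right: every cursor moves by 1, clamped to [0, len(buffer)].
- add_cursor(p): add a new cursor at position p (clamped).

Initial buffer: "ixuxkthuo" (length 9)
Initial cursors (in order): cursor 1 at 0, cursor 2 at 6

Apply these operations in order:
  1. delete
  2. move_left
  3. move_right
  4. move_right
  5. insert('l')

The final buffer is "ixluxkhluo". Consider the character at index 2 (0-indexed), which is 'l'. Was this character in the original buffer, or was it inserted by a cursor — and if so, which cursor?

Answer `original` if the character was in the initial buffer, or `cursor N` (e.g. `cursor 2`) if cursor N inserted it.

After op 1 (delete): buffer="ixuxkhuo" (len 8), cursors c1@0 c2@5, authorship ........
After op 2 (move_left): buffer="ixuxkhuo" (len 8), cursors c1@0 c2@4, authorship ........
After op 3 (move_right): buffer="ixuxkhuo" (len 8), cursors c1@1 c2@5, authorship ........
After op 4 (move_right): buffer="ixuxkhuo" (len 8), cursors c1@2 c2@6, authorship ........
After op 5 (insert('l')): buffer="ixluxkhluo" (len 10), cursors c1@3 c2@8, authorship ..1....2..
Authorship (.=original, N=cursor N): . . 1 . . . . 2 . .
Index 2: author = 1

Answer: cursor 1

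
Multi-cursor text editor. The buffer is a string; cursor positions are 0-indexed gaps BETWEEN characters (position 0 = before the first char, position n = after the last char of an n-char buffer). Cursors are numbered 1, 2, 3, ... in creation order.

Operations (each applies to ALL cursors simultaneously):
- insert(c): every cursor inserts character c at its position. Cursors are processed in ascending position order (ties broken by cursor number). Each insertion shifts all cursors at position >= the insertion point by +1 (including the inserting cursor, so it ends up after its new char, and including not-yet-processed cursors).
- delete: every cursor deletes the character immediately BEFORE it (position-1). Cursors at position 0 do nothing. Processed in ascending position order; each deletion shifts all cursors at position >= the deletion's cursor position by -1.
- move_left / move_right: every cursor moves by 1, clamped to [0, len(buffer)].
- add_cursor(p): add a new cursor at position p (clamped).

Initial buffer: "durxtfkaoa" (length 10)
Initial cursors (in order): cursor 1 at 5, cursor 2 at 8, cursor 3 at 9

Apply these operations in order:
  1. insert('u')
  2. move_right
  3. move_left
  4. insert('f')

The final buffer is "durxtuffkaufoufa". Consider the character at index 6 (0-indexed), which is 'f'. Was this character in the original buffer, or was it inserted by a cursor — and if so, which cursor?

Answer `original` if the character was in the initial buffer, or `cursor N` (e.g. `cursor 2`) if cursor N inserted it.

Answer: cursor 1

Derivation:
After op 1 (insert('u')): buffer="durxtufkauoua" (len 13), cursors c1@6 c2@10 c3@12, authorship .....1...2.3.
After op 2 (move_right): buffer="durxtufkauoua" (len 13), cursors c1@7 c2@11 c3@13, authorship .....1...2.3.
After op 3 (move_left): buffer="durxtufkauoua" (len 13), cursors c1@6 c2@10 c3@12, authorship .....1...2.3.
After op 4 (insert('f')): buffer="durxtuffkaufoufa" (len 16), cursors c1@7 c2@12 c3@15, authorship .....11...22.33.
Authorship (.=original, N=cursor N): . . . . . 1 1 . . . 2 2 . 3 3 .
Index 6: author = 1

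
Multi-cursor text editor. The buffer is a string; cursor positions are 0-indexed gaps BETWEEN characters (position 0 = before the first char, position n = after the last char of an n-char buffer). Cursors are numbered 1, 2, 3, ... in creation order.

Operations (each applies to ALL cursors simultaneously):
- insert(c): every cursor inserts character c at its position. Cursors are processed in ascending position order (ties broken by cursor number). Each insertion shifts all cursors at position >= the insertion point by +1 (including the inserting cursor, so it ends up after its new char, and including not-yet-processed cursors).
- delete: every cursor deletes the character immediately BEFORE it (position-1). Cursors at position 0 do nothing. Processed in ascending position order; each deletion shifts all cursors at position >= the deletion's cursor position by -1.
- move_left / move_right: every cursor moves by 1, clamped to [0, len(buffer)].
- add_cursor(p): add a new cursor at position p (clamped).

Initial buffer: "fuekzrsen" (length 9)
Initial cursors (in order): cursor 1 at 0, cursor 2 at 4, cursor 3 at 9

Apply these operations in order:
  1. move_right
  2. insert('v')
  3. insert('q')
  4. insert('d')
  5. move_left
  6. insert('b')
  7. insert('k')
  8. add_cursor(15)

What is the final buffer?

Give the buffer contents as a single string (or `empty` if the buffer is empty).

Answer: fvqbkduekzvqbkdrsenvqbkd

Derivation:
After op 1 (move_right): buffer="fuekzrsen" (len 9), cursors c1@1 c2@5 c3@9, authorship .........
After op 2 (insert('v')): buffer="fvuekzvrsenv" (len 12), cursors c1@2 c2@7 c3@12, authorship .1....2....3
After op 3 (insert('q')): buffer="fvquekzvqrsenvq" (len 15), cursors c1@3 c2@9 c3@15, authorship .11....22....33
After op 4 (insert('d')): buffer="fvqduekzvqdrsenvqd" (len 18), cursors c1@4 c2@11 c3@18, authorship .111....222....333
After op 5 (move_left): buffer="fvqduekzvqdrsenvqd" (len 18), cursors c1@3 c2@10 c3@17, authorship .111....222....333
After op 6 (insert('b')): buffer="fvqbduekzvqbdrsenvqbd" (len 21), cursors c1@4 c2@12 c3@20, authorship .1111....2222....3333
After op 7 (insert('k')): buffer="fvqbkduekzvqbkdrsenvqbkd" (len 24), cursors c1@5 c2@14 c3@23, authorship .11111....22222....33333
After op 8 (add_cursor(15)): buffer="fvqbkduekzvqbkdrsenvqbkd" (len 24), cursors c1@5 c2@14 c4@15 c3@23, authorship .11111....22222....33333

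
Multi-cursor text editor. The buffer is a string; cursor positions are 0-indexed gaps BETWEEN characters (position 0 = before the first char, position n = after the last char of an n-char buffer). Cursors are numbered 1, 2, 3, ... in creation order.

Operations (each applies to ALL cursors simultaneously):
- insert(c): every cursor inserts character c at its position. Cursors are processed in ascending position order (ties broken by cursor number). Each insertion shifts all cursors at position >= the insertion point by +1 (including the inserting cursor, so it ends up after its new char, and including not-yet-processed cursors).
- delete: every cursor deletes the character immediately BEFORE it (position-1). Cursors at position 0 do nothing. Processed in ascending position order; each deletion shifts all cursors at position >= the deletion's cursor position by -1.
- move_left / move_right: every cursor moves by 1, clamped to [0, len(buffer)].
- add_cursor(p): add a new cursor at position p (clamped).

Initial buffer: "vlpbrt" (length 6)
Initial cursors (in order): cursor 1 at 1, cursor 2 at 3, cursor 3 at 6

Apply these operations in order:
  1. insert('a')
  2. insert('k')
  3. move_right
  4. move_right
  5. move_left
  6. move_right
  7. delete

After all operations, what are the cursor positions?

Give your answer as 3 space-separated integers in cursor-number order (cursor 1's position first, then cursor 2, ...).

Answer: 4 7 9

Derivation:
After op 1 (insert('a')): buffer="valpabrta" (len 9), cursors c1@2 c2@5 c3@9, authorship .1..2...3
After op 2 (insert('k')): buffer="vaklpakbrtak" (len 12), cursors c1@3 c2@7 c3@12, authorship .11..22...33
After op 3 (move_right): buffer="vaklpakbrtak" (len 12), cursors c1@4 c2@8 c3@12, authorship .11..22...33
After op 4 (move_right): buffer="vaklpakbrtak" (len 12), cursors c1@5 c2@9 c3@12, authorship .11..22...33
After op 5 (move_left): buffer="vaklpakbrtak" (len 12), cursors c1@4 c2@8 c3@11, authorship .11..22...33
After op 6 (move_right): buffer="vaklpakbrtak" (len 12), cursors c1@5 c2@9 c3@12, authorship .11..22...33
After op 7 (delete): buffer="vaklakbta" (len 9), cursors c1@4 c2@7 c3@9, authorship .11.22..3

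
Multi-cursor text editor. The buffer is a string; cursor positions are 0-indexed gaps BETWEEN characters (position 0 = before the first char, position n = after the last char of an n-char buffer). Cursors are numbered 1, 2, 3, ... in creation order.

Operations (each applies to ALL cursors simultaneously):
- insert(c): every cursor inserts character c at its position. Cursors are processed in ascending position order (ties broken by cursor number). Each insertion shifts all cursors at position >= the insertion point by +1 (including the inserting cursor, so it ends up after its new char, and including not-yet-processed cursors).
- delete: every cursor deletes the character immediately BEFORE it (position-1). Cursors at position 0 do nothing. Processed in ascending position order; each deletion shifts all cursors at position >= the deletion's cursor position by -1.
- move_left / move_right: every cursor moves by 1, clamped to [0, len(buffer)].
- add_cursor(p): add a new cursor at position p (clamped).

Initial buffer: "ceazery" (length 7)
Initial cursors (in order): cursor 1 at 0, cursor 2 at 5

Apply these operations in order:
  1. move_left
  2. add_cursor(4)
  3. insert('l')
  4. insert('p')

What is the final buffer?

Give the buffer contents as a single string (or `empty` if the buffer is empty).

After op 1 (move_left): buffer="ceazery" (len 7), cursors c1@0 c2@4, authorship .......
After op 2 (add_cursor(4)): buffer="ceazery" (len 7), cursors c1@0 c2@4 c3@4, authorship .......
After op 3 (insert('l')): buffer="lceazllery" (len 10), cursors c1@1 c2@7 c3@7, authorship 1....23...
After op 4 (insert('p')): buffer="lpceazllppery" (len 13), cursors c1@2 c2@10 c3@10, authorship 11....2323...

Answer: lpceazllppery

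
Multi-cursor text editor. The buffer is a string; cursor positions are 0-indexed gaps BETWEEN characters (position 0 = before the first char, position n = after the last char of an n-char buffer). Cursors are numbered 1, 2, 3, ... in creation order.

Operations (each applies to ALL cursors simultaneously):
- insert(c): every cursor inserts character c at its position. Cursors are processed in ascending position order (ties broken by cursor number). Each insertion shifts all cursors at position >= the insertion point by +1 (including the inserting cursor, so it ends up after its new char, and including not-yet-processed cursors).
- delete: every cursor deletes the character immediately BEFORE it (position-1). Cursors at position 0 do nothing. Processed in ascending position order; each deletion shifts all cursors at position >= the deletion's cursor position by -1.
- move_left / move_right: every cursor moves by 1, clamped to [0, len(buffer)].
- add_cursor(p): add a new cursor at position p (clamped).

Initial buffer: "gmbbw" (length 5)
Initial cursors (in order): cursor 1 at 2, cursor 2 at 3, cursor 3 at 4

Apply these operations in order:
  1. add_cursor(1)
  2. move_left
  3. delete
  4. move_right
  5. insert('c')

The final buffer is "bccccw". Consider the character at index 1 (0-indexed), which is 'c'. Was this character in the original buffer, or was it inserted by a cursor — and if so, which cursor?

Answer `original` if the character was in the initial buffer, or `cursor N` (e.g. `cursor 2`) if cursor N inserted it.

Answer: cursor 1

Derivation:
After op 1 (add_cursor(1)): buffer="gmbbw" (len 5), cursors c4@1 c1@2 c2@3 c3@4, authorship .....
After op 2 (move_left): buffer="gmbbw" (len 5), cursors c4@0 c1@1 c2@2 c3@3, authorship .....
After op 3 (delete): buffer="bw" (len 2), cursors c1@0 c2@0 c3@0 c4@0, authorship ..
After op 4 (move_right): buffer="bw" (len 2), cursors c1@1 c2@1 c3@1 c4@1, authorship ..
After op 5 (insert('c')): buffer="bccccw" (len 6), cursors c1@5 c2@5 c3@5 c4@5, authorship .1234.
Authorship (.=original, N=cursor N): . 1 2 3 4 .
Index 1: author = 1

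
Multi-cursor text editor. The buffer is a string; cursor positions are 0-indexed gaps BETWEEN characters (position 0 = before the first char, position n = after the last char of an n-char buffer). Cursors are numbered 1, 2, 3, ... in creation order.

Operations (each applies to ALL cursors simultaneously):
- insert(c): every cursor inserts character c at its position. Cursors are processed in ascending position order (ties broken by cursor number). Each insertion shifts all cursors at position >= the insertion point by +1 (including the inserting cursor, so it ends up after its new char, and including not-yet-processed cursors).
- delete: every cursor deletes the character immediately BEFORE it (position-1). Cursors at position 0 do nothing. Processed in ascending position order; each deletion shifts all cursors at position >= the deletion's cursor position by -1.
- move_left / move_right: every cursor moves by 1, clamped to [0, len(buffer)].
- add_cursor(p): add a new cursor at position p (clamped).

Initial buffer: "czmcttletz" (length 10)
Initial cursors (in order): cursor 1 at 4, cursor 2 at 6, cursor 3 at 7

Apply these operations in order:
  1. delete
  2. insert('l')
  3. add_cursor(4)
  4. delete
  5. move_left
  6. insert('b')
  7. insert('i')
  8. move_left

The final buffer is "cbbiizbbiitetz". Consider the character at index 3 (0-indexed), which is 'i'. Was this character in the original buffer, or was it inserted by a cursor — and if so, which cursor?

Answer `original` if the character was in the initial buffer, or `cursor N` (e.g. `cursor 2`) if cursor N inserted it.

After op 1 (delete): buffer="czmtetz" (len 7), cursors c1@3 c2@4 c3@4, authorship .......
After op 2 (insert('l')): buffer="czmltlletz" (len 10), cursors c1@4 c2@7 c3@7, authorship ...1.23...
After op 3 (add_cursor(4)): buffer="czmltlletz" (len 10), cursors c1@4 c4@4 c2@7 c3@7, authorship ...1.23...
After op 4 (delete): buffer="cztetz" (len 6), cursors c1@2 c4@2 c2@3 c3@3, authorship ......
After op 5 (move_left): buffer="cztetz" (len 6), cursors c1@1 c4@1 c2@2 c3@2, authorship ......
After op 6 (insert('b')): buffer="cbbzbbtetz" (len 10), cursors c1@3 c4@3 c2@6 c3@6, authorship .14.23....
After op 7 (insert('i')): buffer="cbbiizbbiitetz" (len 14), cursors c1@5 c4@5 c2@10 c3@10, authorship .1414.2323....
After op 8 (move_left): buffer="cbbiizbbiitetz" (len 14), cursors c1@4 c4@4 c2@9 c3@9, authorship .1414.2323....
Authorship (.=original, N=cursor N): . 1 4 1 4 . 2 3 2 3 . . . .
Index 3: author = 1

Answer: cursor 1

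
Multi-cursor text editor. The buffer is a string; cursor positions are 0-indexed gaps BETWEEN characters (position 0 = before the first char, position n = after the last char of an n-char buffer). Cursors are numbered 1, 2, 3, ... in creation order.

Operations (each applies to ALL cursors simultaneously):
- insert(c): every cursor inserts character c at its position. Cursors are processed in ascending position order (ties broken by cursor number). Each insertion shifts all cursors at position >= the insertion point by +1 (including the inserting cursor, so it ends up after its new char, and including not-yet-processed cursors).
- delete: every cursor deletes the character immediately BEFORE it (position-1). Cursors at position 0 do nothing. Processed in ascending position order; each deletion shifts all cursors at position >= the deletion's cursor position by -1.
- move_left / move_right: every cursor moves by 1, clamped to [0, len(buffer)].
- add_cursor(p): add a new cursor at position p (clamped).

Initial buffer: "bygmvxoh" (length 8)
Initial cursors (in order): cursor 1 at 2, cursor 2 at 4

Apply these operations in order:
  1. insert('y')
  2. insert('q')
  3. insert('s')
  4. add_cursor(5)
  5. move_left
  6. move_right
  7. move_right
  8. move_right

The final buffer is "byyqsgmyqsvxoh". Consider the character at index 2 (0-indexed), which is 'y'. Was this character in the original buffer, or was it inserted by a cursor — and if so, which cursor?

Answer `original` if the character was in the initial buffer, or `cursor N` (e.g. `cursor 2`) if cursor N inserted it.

Answer: cursor 1

Derivation:
After op 1 (insert('y')): buffer="byygmyvxoh" (len 10), cursors c1@3 c2@6, authorship ..1..2....
After op 2 (insert('q')): buffer="byyqgmyqvxoh" (len 12), cursors c1@4 c2@8, authorship ..11..22....
After op 3 (insert('s')): buffer="byyqsgmyqsvxoh" (len 14), cursors c1@5 c2@10, authorship ..111..222....
After op 4 (add_cursor(5)): buffer="byyqsgmyqsvxoh" (len 14), cursors c1@5 c3@5 c2@10, authorship ..111..222....
After op 5 (move_left): buffer="byyqsgmyqsvxoh" (len 14), cursors c1@4 c3@4 c2@9, authorship ..111..222....
After op 6 (move_right): buffer="byyqsgmyqsvxoh" (len 14), cursors c1@5 c3@5 c2@10, authorship ..111..222....
After op 7 (move_right): buffer="byyqsgmyqsvxoh" (len 14), cursors c1@6 c3@6 c2@11, authorship ..111..222....
After op 8 (move_right): buffer="byyqsgmyqsvxoh" (len 14), cursors c1@7 c3@7 c2@12, authorship ..111..222....
Authorship (.=original, N=cursor N): . . 1 1 1 . . 2 2 2 . . . .
Index 2: author = 1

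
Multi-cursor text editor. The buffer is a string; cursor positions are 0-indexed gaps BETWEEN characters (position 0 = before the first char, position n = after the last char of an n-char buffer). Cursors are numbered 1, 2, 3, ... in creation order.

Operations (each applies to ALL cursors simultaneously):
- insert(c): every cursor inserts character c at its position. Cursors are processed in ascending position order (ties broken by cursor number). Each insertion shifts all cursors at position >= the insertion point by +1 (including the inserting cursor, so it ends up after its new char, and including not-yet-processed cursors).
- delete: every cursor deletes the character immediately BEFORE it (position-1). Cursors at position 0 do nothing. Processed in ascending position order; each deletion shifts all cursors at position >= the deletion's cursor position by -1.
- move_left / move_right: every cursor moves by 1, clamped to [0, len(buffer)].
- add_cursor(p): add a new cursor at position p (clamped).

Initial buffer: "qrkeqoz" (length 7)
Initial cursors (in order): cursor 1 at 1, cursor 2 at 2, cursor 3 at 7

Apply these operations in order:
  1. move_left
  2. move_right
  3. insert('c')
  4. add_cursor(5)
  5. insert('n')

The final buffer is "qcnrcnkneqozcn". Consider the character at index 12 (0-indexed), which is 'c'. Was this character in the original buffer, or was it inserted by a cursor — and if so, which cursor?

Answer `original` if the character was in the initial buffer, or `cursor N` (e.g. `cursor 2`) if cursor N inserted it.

After op 1 (move_left): buffer="qrkeqoz" (len 7), cursors c1@0 c2@1 c3@6, authorship .......
After op 2 (move_right): buffer="qrkeqoz" (len 7), cursors c1@1 c2@2 c3@7, authorship .......
After op 3 (insert('c')): buffer="qcrckeqozc" (len 10), cursors c1@2 c2@4 c3@10, authorship .1.2.....3
After op 4 (add_cursor(5)): buffer="qcrckeqozc" (len 10), cursors c1@2 c2@4 c4@5 c3@10, authorship .1.2.....3
After op 5 (insert('n')): buffer="qcnrcnkneqozcn" (len 14), cursors c1@3 c2@6 c4@8 c3@14, authorship .11.22.4....33
Authorship (.=original, N=cursor N): . 1 1 . 2 2 . 4 . . . . 3 3
Index 12: author = 3

Answer: cursor 3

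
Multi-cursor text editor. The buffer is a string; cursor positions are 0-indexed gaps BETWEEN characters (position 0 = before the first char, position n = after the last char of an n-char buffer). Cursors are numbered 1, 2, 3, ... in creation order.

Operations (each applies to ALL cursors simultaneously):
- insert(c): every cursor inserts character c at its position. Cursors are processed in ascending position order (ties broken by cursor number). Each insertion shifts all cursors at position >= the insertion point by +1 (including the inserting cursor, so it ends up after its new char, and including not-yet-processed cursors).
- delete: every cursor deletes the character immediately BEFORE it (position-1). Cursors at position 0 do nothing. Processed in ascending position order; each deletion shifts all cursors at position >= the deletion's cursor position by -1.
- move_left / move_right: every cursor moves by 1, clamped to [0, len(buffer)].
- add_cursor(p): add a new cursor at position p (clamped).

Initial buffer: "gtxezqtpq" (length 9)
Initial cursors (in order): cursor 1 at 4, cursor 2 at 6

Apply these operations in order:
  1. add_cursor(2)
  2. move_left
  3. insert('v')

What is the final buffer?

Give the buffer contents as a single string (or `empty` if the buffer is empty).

After op 1 (add_cursor(2)): buffer="gtxezqtpq" (len 9), cursors c3@2 c1@4 c2@6, authorship .........
After op 2 (move_left): buffer="gtxezqtpq" (len 9), cursors c3@1 c1@3 c2@5, authorship .........
After op 3 (insert('v')): buffer="gvtxvezvqtpq" (len 12), cursors c3@2 c1@5 c2@8, authorship .3..1..2....

Answer: gvtxvezvqtpq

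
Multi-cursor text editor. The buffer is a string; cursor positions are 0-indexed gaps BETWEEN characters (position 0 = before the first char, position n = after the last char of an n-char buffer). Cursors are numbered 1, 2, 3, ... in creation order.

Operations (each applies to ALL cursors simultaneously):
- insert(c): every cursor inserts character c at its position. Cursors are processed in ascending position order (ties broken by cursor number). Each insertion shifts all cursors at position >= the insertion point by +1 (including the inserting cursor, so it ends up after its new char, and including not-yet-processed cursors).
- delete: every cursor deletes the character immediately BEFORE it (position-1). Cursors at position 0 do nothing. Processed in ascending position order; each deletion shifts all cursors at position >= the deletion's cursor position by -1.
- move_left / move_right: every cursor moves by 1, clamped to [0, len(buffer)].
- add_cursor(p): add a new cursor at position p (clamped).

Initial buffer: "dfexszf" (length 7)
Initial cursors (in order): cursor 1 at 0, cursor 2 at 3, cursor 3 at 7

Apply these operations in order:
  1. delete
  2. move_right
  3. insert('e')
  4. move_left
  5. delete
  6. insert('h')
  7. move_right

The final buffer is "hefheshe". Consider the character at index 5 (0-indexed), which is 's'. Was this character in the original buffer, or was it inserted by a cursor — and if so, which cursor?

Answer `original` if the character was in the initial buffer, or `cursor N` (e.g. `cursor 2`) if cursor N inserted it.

Answer: original

Derivation:
After op 1 (delete): buffer="dfxsz" (len 5), cursors c1@0 c2@2 c3@5, authorship .....
After op 2 (move_right): buffer="dfxsz" (len 5), cursors c1@1 c2@3 c3@5, authorship .....
After op 3 (insert('e')): buffer="defxesze" (len 8), cursors c1@2 c2@5 c3@8, authorship .1..2..3
After op 4 (move_left): buffer="defxesze" (len 8), cursors c1@1 c2@4 c3@7, authorship .1..2..3
After op 5 (delete): buffer="efese" (len 5), cursors c1@0 c2@2 c3@4, authorship 1.2.3
After op 6 (insert('h')): buffer="hefheshe" (len 8), cursors c1@1 c2@4 c3@7, authorship 11.22.33
After op 7 (move_right): buffer="hefheshe" (len 8), cursors c1@2 c2@5 c3@8, authorship 11.22.33
Authorship (.=original, N=cursor N): 1 1 . 2 2 . 3 3
Index 5: author = original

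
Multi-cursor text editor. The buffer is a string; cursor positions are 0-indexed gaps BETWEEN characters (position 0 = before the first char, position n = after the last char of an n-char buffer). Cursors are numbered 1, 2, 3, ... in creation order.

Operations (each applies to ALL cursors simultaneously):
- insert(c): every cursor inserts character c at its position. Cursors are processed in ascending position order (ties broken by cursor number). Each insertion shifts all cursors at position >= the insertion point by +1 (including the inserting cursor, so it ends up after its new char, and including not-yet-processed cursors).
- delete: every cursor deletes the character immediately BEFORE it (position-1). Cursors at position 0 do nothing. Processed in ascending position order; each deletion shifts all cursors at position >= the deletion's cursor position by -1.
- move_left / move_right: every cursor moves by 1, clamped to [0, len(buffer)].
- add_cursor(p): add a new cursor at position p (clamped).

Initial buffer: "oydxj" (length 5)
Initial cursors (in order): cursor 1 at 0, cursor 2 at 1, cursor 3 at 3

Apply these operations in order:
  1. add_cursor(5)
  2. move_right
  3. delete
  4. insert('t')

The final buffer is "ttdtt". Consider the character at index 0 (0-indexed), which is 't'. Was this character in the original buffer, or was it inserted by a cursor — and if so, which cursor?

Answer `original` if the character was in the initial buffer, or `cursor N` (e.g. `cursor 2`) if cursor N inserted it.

Answer: cursor 1

Derivation:
After op 1 (add_cursor(5)): buffer="oydxj" (len 5), cursors c1@0 c2@1 c3@3 c4@5, authorship .....
After op 2 (move_right): buffer="oydxj" (len 5), cursors c1@1 c2@2 c3@4 c4@5, authorship .....
After op 3 (delete): buffer="d" (len 1), cursors c1@0 c2@0 c3@1 c4@1, authorship .
After op 4 (insert('t')): buffer="ttdtt" (len 5), cursors c1@2 c2@2 c3@5 c4@5, authorship 12.34
Authorship (.=original, N=cursor N): 1 2 . 3 4
Index 0: author = 1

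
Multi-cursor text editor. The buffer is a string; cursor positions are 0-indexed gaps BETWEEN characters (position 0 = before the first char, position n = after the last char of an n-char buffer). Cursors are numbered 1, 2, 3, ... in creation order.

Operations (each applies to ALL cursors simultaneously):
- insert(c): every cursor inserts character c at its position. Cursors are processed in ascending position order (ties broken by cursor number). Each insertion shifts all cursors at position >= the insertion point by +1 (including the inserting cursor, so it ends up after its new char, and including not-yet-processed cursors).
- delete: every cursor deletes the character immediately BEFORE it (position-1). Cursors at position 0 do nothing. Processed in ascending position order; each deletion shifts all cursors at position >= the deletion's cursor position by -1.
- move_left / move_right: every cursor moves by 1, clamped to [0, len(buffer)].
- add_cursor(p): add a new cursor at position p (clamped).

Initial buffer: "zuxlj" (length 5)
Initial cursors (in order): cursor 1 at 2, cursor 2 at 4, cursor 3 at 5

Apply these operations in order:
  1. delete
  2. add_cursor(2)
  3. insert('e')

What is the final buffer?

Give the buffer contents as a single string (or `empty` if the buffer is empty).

After op 1 (delete): buffer="zx" (len 2), cursors c1@1 c2@2 c3@2, authorship ..
After op 2 (add_cursor(2)): buffer="zx" (len 2), cursors c1@1 c2@2 c3@2 c4@2, authorship ..
After op 3 (insert('e')): buffer="zexeee" (len 6), cursors c1@2 c2@6 c3@6 c4@6, authorship .1.234

Answer: zexeee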